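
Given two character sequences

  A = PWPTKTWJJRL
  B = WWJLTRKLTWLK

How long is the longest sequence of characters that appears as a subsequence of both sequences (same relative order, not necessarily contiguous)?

Let dp[i][j] be the LCS length of the first i characters of A and the first j characters of B. dp[i][j] = dp[i-1][j-1]+1 when the i-th and j-th characters match, else max(dp[i-1][j], dp[i][j-1]).
    ·  W  W  J  L  T  R  K  L  T  W  L  K
 ·  0  0  0  0  0  0  0  0  0  0  0  0  0
 P  0  0  0  0  0  0  0  0  0  0  0  0  0
 W  0  1  1  1  1  1  1  1  1  1  1  1  1
 P  0  1  1  1  1  1  1  1  1  1  1  1  1
 T  0  1  1  1  1  2  2  2  2  2  2  2  2
 K  0  1  1  1  1  2  2  3  3  3  3  3  3
 T  0  1  1  1  1  2  2  3  3  4  4  4  4
 W  0  1  2  2  2  2  2  3  3  4  5  5  5
 J  0  1  2  3  3  3  3  3  3  4  5  5  5
 J  0  1  2  3  3  3  3  3  3  4  5  5  5
 R  0  1  2  3  3  3  4  4  4  4  5  5  5
 L  0  1  2  3  4  4  4  4  5  5  5  6  6
dp[11][12] = 6. One LCS (by backtracking along matches): WTKTWL.

6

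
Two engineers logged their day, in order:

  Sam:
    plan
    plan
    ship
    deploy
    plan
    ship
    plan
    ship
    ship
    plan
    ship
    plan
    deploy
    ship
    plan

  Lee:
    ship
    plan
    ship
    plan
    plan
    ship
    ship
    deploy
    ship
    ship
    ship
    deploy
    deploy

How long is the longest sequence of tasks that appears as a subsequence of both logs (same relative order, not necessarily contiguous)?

8

One common subsequence of length 8: plan at Sam[1]=Lee[4], plan at Sam[2]=Lee[5], ship at Sam[3]=Lee[7], deploy at Sam[4]=Lee[8], ship at Sam[6]=Lee[9], ship at Sam[8]=Lee[10], ship at Sam[9]=Lee[11], deploy at Sam[13]=Lee[13], and the DP table's final entry dp[15][13] is also 8, so no common subsequence is longer.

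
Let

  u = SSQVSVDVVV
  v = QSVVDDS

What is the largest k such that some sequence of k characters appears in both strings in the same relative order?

Pick S at u[2]=v[2]; then V at u[4]=v[3]; then V at u[6]=v[4]; then D at u[7]=v[6]; all 4 characters appear in both, in order. Since dp[10][7] = 4, nothing longer is possible.

4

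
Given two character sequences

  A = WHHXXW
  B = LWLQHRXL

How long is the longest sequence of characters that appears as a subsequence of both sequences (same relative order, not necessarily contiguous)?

One common subsequence of length 3: W at A[1]=B[2], H at A[2]=B[5], X at A[4]=B[7]. The LCS DP gives dp[6][8] = 3, so this is optimal.

3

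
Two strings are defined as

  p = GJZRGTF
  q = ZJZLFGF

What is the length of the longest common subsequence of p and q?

Let dp[i][j] be the LCS length of the first i characters of p and the first j characters of q. dp[i][j] = dp[i-1][j-1]+1 when the i-th and j-th characters match, else max(dp[i-1][j], dp[i][j-1]).
    ·  Z  J  Z  L  F  G  F
 ·  0  0  0  0  0  0  0  0
 G  0  0  0  0  0  0  1  1
 J  0  0  1  1  1  1  1  1
 Z  0  1  1  2  2  2  2  2
 R  0  1  1  2  2  2  2  2
 G  0  1  1  2  2  2  3  3
 T  0  1  1  2  2  2  3  3
 F  0  1  1  2  2  3  3  4
dp[7][7] = 4. One LCS (by backtracking along matches): JZGF.

4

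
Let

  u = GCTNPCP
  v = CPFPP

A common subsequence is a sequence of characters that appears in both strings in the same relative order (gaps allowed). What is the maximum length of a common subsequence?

3

Match C (u #2, v #1); then P (u #5, v #4); then P (u #7, v #5) — 3 characters in the same relative order in both, and the DP table's final entry dp[7][5] is also 3, so no common subsequence is longer.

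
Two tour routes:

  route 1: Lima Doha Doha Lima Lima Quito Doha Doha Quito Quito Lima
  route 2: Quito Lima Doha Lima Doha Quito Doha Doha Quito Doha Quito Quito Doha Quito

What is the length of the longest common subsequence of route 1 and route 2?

Pick Lima (route 1 #1, route 2 #2), Doha (route 1 #2, route 2 #3), Doha (route 1 #3, route 2 #5), Quito (route 1 #6, route 2 #6), Doha (route 1 #7, route 2 #8), Doha (route 1 #8, route 2 #10), Quito (route 1 #9, route 2 #12), Quito (route 1 #10, route 2 #14); all 8 stops appear in both, in order. Since dp[11][14] = 8, nothing longer is possible.

8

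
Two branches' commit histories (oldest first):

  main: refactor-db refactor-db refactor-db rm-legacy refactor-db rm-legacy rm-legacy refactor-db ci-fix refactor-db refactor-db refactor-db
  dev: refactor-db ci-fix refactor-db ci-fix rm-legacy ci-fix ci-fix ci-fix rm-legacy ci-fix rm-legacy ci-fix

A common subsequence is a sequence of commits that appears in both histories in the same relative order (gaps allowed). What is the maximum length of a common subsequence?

Match refactor-db [1,1], then refactor-db [2,3], then rm-legacy [4,5], then rm-legacy [6,9], then rm-legacy [7,11], then ci-fix [9,12] — 6 commits in the same relative order in both. Since dp[12][12] = 6, nothing longer is possible.

6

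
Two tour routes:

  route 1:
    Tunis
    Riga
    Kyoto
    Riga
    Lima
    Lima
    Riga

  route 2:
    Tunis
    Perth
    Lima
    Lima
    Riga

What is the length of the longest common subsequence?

4

One common subsequence of length 4: Tunis [1,1] → Lima [5,3] → Lima [6,4] → Riga [7,5]. dp[7][5] = 4 confirms this is the maximum.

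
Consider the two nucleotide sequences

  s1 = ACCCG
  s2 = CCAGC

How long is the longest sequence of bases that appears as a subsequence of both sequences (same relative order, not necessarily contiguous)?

Match C at s1[2]=s2[1], C at s1[3]=s2[2], C at s1[4]=s2[5] — 3 bases in the same relative order in both. Since dp[5][5] = 3, nothing longer is possible.

3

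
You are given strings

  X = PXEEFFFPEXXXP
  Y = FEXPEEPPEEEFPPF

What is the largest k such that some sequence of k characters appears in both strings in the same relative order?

Match P (X #1, Y #8), E (X #3, Y #10), E (X #4, Y #11), F (X #7, Y #12), P (X #8, Y #13), P (X #13, Y #14) — 6 characters in the same relative order in both. dp[13][15] = 6 confirms this is the maximum.

6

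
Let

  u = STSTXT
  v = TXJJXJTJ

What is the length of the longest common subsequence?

3

Pick T [2,1]; then X [5,5]; then T [6,7]; all 3 characters appear in both, in order, and the DP table's final entry dp[6][8] is also 3, so no common subsequence is longer.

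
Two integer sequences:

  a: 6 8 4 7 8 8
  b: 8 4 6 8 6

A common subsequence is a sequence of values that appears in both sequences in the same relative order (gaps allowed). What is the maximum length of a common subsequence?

Let dp[i][j] be the LCS length of the first i values of a and the first j values of b. dp[i][j] = dp[i-1][j-1]+1 when the i-th and j-th values match, else max(dp[i-1][j], dp[i][j-1]).
    ·  8  4  6  8  6
 ·  0  0  0  0  0  0
 6  0  0  0  1  1  1
 8  0  1  1  1  2  2
 4  0  1  2  2  2  2
 7  0  1  2  2  2  2
 8  0  1  2  2  3  3
 8  0  1  2  2  3  3
dp[6][5] = 3. One LCS (by backtracking along matches): 8, 4, 8.

3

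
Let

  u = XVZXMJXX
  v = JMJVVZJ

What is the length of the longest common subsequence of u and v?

3

One common subsequence of length 3: V [2,5], Z [3,6], J [6,7]. Since dp[8][7] = 3, nothing longer is possible.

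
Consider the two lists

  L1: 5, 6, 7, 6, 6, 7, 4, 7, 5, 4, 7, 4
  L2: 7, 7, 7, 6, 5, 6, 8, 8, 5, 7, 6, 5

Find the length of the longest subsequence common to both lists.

One common subsequence of length 5: 5 (L1 #1, L2 #5) → 6 (L1 #2, L2 #6) → 7 (L1 #3, L2 #10) → 6 (L1 #5, L2 #11) → 5 (L1 #9, L2 #12). Since dp[12][12] = 5, nothing longer is possible.

5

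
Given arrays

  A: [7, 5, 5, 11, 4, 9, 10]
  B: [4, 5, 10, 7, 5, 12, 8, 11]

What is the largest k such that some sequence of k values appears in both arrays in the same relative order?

Pick 7 (A #1, B #4), 5 (A #2, B #5), 11 (A #4, B #8); all 3 values appear in both, in order. Since dp[7][8] = 3, nothing longer is possible.

3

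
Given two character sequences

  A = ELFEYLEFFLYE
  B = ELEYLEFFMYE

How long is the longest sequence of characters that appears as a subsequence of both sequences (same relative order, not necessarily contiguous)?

10

Taking E [1,1], L [2,2], E [4,3], Y [5,4], L [6,5], E [7,6], F [8,7], F [9,8], Y [11,10], E [12,11] gives a common subsequence of length 10. The LCS DP gives dp[12][11] = 10, so this is optimal.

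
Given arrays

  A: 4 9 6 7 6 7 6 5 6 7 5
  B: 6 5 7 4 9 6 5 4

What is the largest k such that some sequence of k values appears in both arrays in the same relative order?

4

One common subsequence of length 4: 4 (A #1, B #4) → 9 (A #2, B #5) → 6 (A #7, B #6) → 5 (A #8, B #7), and the DP table's final entry dp[11][8] is also 4, so no common subsequence is longer.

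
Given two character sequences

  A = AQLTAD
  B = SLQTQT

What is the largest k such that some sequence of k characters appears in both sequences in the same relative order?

Let dp[i][j] be the LCS length of the first i characters of A and the first j characters of B. dp[i][j] = dp[i-1][j-1]+1 when the i-th and j-th characters match, else max(dp[i-1][j], dp[i][j-1]).
    ·  S  L  Q  T  Q  T
 ·  0  0  0  0  0  0  0
 A  0  0  0  0  0  0  0
 Q  0  0  0  1  1  1  1
 L  0  0  1  1  1  1  1
 T  0  0  1  1  2  2  2
 A  0  0  1  1  2  2  2
 D  0  0  1  1  2  2  2
dp[6][6] = 2. One LCS (by backtracking along matches): QT.

2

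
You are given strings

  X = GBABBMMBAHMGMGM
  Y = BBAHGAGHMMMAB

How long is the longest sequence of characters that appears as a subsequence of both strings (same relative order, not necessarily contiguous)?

7

One common subsequence of length 7: B [2,2], A [3,3], A [9,6], H [10,8], M [11,9], M [13,10], M [15,11]. The LCS DP gives dp[15][13] = 7, so this is optimal.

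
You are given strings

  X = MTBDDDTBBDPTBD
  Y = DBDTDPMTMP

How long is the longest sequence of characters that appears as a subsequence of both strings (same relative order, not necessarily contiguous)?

6

Pick B [3,2] → D [6,3] → T [7,4] → D [10,5] → P [11,6] → T [12,8]; all 6 characters appear in both, in order. Since dp[14][10] = 6, nothing longer is possible.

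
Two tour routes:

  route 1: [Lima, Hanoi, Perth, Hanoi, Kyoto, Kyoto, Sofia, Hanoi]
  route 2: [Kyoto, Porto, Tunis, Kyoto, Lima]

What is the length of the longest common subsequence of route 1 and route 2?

Taking Kyoto (route 1 #5, route 2 #1); then Kyoto (route 1 #6, route 2 #4) gives a common subsequence of length 2. The LCS DP gives dp[8][5] = 2, so this is optimal.

2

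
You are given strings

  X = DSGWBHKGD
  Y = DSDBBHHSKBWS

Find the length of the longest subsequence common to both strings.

Let dp[i][j] be the LCS length of the first i characters of X and the first j characters of Y. dp[i][j] = dp[i-1][j-1]+1 when the i-th and j-th characters match, else max(dp[i-1][j], dp[i][j-1]).
    ·  D  S  D  B  B  H  H  S  K  B  W  S
 ·  0  0  0  0  0  0  0  0  0  0  0  0  0
 D  0  1  1  1  1  1  1  1  1  1  1  1  1
 S  0  1  2  2  2  2  2  2  2  2  2  2  2
 G  0  1  2  2  2  2  2  2  2  2  2  2  2
 W  0  1  2  2  2  2  2  2  2  2  2  3  3
 B  0  1  2  2  3  3  3  3  3  3  3  3  3
 H  0  1  2  2  3  3  4  4  4  4  4  4  4
 K  0  1  2  2  3  3  4  4  4  5  5  5  5
 G  0  1  2  2  3  3  4  4  4  5  5  5  5
 D  0  1  2  3  3  3  4  4  4  5  5  5  5
dp[9][12] = 5. One LCS (by backtracking along matches): DSBHK.

5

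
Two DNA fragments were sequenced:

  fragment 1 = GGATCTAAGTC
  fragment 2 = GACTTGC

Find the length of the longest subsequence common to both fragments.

Let dp[i][j] be the LCS length of the first i bases of fragment 1 and the first j bases of fragment 2. dp[i][j] = dp[i-1][j-1]+1 when the i-th and j-th bases match, else max(dp[i-1][j], dp[i][j-1]).
    ·  G  A  C  T  T  G  C
 ·  0  0  0  0  0  0  0  0
 G  0  1  1  1  1  1  1  1
 G  0  1  1  1  1  1  2  2
 A  0  1  2  2  2  2  2  2
 T  0  1  2  2  3  3  3  3
 C  0  1  2  3  3  3  3  4
 T  0  1  2  3  4  4  4  4
 A  0  1  2  3  4  4  4  4
 A  0  1  2  3  4  4  4  4
 G  0  1  2  3  4  4  5  5
 T  0  1  2  3  4  5  5  5
 C  0  1  2  3  4  5  5  6
dp[11][7] = 6. One LCS (by backtracking along matches): GATTGC.

6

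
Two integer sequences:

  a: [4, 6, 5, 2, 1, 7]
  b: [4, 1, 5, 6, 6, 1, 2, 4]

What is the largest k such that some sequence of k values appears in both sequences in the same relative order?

3

Match 4 (a #1, b #1), then 6 (a #2, b #5), then 2 (a #4, b #7) — 3 values in the same relative order in both, and the DP table's final entry dp[6][8] is also 3, so no common subsequence is longer.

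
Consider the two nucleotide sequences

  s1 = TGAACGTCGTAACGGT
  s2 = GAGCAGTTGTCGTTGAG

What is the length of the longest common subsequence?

10

One common subsequence of length 10: G at s1[2]=s2[1], then A at s1[3]=s2[2], then A at s1[4]=s2[5], then G at s1[6]=s2[9], then T at s1[7]=s2[10], then C at s1[8]=s2[11], then G at s1[9]=s2[12], then T at s1[10]=s2[14], then A at s1[12]=s2[16], then G at s1[15]=s2[17]. dp[16][17] = 10 confirms this is the maximum.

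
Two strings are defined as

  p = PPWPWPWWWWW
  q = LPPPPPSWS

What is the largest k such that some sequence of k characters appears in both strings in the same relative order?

5

Taking P at p[1]=q[3] → P at p[2]=q[4] → P at p[4]=q[5] → P at p[6]=q[6] → W at p[7]=q[8] gives a common subsequence of length 5, and the DP table's final entry dp[11][9] is also 5, so no common subsequence is longer.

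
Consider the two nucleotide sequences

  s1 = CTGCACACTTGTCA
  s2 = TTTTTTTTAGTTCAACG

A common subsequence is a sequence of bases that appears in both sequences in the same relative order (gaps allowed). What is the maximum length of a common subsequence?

7

Taking T [2,8], G [3,10], C [4,13], A [5,14], A [7,15], C [8,16], G [11,17] gives a common subsequence of length 7. dp[14][17] = 7 confirms this is the maximum.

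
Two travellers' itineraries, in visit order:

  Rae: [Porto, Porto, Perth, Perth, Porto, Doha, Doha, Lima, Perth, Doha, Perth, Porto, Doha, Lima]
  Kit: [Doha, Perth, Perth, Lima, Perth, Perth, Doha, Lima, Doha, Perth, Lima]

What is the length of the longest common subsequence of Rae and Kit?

7

Taking Perth (Rae #3, Kit #5); then Perth (Rae #4, Kit #6); then Doha (Rae #7, Kit #7); then Lima (Rae #8, Kit #8); then Doha (Rae #10, Kit #9); then Perth (Rae #11, Kit #10); then Lima (Rae #14, Kit #11) gives a common subsequence of length 7. dp[14][11] = 7 confirms this is the maximum.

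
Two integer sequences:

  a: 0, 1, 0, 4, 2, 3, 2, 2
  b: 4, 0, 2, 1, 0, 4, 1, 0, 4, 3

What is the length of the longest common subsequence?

5

Let dp[i][j] be the LCS length of the first i values of a and the first j values of b. dp[i][j] = dp[i-1][j-1]+1 when the i-th and j-th values match, else max(dp[i-1][j], dp[i][j-1]).
    ·  4  0  2  1  0  4  1  0  4  3
 ·  0  0  0  0  0  0  0  0  0  0  0
 0  0  0  1  1  1  1  1  1  1  1  1
 1  0  0  1  1  2  2  2  2  2  2  2
 0  0  0  1  1  2  3  3  3  3  3  3
 4  0  1  1  1  2  3  4  4  4  4  4
 2  0  1  1  2  2  3  4  4  4  4  4
 3  0  1  1  2  2  3  4  4  4  4  5
 2  0  1  1  2  2  3  4  4  4  4  5
 2  0  1  1  2  2  3  4  4  4  4  5
dp[8][10] = 5. One LCS (by backtracking along matches): 0, 1, 0, 4, 3.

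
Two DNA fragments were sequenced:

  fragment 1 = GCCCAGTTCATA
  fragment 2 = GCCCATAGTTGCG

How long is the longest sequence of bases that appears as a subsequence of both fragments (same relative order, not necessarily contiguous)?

One common subsequence of length 9: G at fragment 1[1]=fragment 2[1]; then C at fragment 1[2]=fragment 2[2]; then C at fragment 1[3]=fragment 2[3]; then C at fragment 1[4]=fragment 2[4]; then A at fragment 1[5]=fragment 2[7]; then G at fragment 1[6]=fragment 2[8]; then T at fragment 1[7]=fragment 2[9]; then T at fragment 1[8]=fragment 2[10]; then C at fragment 1[9]=fragment 2[12]. Since dp[12][13] = 9, nothing longer is possible.

9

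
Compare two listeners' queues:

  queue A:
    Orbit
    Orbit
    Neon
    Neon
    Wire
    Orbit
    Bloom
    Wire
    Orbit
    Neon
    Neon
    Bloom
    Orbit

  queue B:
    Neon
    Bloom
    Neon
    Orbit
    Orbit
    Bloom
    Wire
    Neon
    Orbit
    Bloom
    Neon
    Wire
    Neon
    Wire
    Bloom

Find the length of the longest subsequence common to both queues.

9

Taking Neon (queue A #3, queue B #1), then Neon (queue A #4, queue B #3), then Orbit (queue A #6, queue B #5), then Bloom (queue A #7, queue B #6), then Wire (queue A #8, queue B #7), then Orbit (queue A #9, queue B #9), then Neon (queue A #10, queue B #11), then Neon (queue A #11, queue B #13), then Bloom (queue A #12, queue B #15) gives a common subsequence of length 9. Since dp[13][15] = 9, nothing longer is possible.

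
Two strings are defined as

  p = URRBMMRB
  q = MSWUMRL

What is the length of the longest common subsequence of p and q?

Let dp[i][j] be the LCS length of the first i characters of p and the first j characters of q. dp[i][j] = dp[i-1][j-1]+1 when the i-th and j-th characters match, else max(dp[i-1][j], dp[i][j-1]).
    ·  M  S  W  U  M  R  L
 ·  0  0  0  0  0  0  0  0
 U  0  0  0  0  1  1  1  1
 R  0  0  0  0  1  1  2  2
 R  0  0  0  0  1  1  2  2
 B  0  0  0  0  1  1  2  2
 M  0  1  1  1  1  2  2  2
 M  0  1  1  1  1  2  2  2
 R  0  1  1  1  1  2  3  3
 B  0  1  1  1  1  2  3  3
dp[8][7] = 3. One LCS (by backtracking along matches): UMR.

3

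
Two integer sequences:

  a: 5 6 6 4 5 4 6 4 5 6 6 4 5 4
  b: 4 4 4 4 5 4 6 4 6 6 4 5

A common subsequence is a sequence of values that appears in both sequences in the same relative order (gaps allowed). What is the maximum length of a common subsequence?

Pick 4 at a[4]=b[4]; then 5 at a[5]=b[5]; then 4 at a[6]=b[6]; then 6 at a[7]=b[7]; then 4 at a[8]=b[8]; then 6 at a[10]=b[9]; then 6 at a[11]=b[10]; then 4 at a[12]=b[11]; then 5 at a[13]=b[12]; all 9 values appear in both, in order. Since dp[14][12] = 9, nothing longer is possible.

9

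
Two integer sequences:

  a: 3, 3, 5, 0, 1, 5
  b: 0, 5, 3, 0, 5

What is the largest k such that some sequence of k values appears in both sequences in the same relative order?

One common subsequence of length 3: 3 [2,3], then 0 [4,4], then 5 [6,5], and the DP table's final entry dp[6][5] is also 3, so no common subsequence is longer.

3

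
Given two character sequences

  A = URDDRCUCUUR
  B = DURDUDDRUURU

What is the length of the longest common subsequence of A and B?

8

One common subsequence of length 8: U at A[1]=B[2] → R at A[2]=B[3] → D at A[3]=B[6] → D at A[4]=B[7] → R at A[5]=B[8] → U at A[7]=B[9] → U at A[9]=B[10] → U at A[10]=B[12]. Since dp[11][12] = 8, nothing longer is possible.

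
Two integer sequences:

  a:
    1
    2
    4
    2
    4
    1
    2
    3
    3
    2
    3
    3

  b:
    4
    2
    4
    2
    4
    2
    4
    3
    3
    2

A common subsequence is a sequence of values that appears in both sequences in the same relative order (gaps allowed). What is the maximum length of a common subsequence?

8

Match 2 at a[2]=b[2], 4 at a[3]=b[3], 2 at a[4]=b[4], 4 at a[5]=b[5], 2 at a[7]=b[6], 3 at a[8]=b[8], 3 at a[9]=b[9], 2 at a[10]=b[10] — 8 values in the same relative order in both. dp[12][10] = 8 confirms this is the maximum.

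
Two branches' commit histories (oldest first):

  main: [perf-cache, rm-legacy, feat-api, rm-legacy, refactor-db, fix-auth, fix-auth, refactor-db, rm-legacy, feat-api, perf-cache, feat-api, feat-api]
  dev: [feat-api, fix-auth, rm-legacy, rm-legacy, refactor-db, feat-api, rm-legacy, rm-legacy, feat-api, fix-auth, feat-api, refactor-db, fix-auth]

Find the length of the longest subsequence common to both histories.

One common subsequence of length 6: rm-legacy at main[2]=dev[4]; then feat-api at main[3]=dev[6]; then rm-legacy at main[4]=dev[7]; then rm-legacy at main[9]=dev[8]; then feat-api at main[10]=dev[9]; then feat-api at main[12]=dev[11], and the DP table's final entry dp[13][13] is also 6, so no common subsequence is longer.

6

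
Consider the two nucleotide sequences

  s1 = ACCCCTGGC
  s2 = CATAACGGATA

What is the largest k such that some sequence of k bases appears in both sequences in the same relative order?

4

Taking A (s1 #1, s2 #5), then C (s1 #5, s2 #6), then G (s1 #7, s2 #7), then G (s1 #8, s2 #8) gives a common subsequence of length 4. dp[9][11] = 4 confirms this is the maximum.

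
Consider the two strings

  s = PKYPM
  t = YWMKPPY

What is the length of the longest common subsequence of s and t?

2

Pick P (s #1, t #6); then Y (s #3, t #7); all 2 characters appear in both, in order. dp[5][7] = 2 confirms this is the maximum.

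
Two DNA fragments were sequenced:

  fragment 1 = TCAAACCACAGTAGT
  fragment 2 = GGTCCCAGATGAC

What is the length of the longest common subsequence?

8

Pick T (fragment 1 #1, fragment 2 #3) → C (fragment 1 #2, fragment 2 #4) → C (fragment 1 #6, fragment 2 #5) → C (fragment 1 #7, fragment 2 #6) → A (fragment 1 #8, fragment 2 #7) → A (fragment 1 #10, fragment 2 #9) → G (fragment 1 #11, fragment 2 #11) → A (fragment 1 #13, fragment 2 #12); all 8 bases appear in both, in order. dp[15][13] = 8 confirms this is the maximum.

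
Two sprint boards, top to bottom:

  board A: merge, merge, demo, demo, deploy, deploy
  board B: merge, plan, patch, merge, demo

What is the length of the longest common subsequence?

One common subsequence of length 3: merge (board A #1, board B #1); then merge (board A #2, board B #4); then demo (board A #4, board B #5), and the DP table's final entry dp[6][5] is also 3, so no common subsequence is longer.

3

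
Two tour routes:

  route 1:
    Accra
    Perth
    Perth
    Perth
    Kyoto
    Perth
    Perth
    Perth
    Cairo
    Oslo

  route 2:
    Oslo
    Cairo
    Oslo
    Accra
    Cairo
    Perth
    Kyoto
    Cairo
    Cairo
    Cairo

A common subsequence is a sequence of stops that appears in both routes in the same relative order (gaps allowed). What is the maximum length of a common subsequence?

Match Accra [1,4]; then Perth [4,6]; then Kyoto [5,7]; then Cairo [9,10] — 4 stops in the same relative order in both, and the DP table's final entry dp[10][10] is also 4, so no common subsequence is longer.

4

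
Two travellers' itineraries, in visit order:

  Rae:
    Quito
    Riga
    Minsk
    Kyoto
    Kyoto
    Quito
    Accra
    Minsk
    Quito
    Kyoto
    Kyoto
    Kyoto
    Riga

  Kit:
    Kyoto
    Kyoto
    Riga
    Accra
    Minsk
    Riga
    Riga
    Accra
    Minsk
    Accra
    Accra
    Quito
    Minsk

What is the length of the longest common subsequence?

Match Riga at Rae[2]=Kit[3] → Minsk at Rae[3]=Kit[5] → Accra at Rae[7]=Kit[8] → Minsk at Rae[8]=Kit[9] → Quito at Rae[9]=Kit[12] — 5 stops in the same relative order in both. dp[13][13] = 5 confirms this is the maximum.

5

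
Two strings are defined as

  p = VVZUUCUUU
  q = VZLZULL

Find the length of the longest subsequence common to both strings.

3

Let dp[i][j] be the LCS length of the first i characters of p and the first j characters of q. dp[i][j] = dp[i-1][j-1]+1 when the i-th and j-th characters match, else max(dp[i-1][j], dp[i][j-1]).
    ·  V  Z  L  Z  U  L  L
 ·  0  0  0  0  0  0  0  0
 V  0  1  1  1  1  1  1  1
 V  0  1  1  1  1  1  1  1
 Z  0  1  2  2  2  2  2  2
 U  0  1  2  2  2  3  3  3
 U  0  1  2  2  2  3  3  3
 C  0  1  2  2  2  3  3  3
 U  0  1  2  2  2  3  3  3
 U  0  1  2  2  2  3  3  3
 U  0  1  2  2  2  3  3  3
dp[9][7] = 3. One LCS (by backtracking along matches): VZU.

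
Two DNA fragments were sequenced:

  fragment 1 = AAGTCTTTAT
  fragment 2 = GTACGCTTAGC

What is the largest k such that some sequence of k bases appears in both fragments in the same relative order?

Taking A (fragment 1 #1, fragment 2 #3), G (fragment 1 #3, fragment 2 #5), C (fragment 1 #5, fragment 2 #6), T (fragment 1 #7, fragment 2 #7), T (fragment 1 #8, fragment 2 #8), A (fragment 1 #9, fragment 2 #9) gives a common subsequence of length 6. Since dp[10][11] = 6, nothing longer is possible.

6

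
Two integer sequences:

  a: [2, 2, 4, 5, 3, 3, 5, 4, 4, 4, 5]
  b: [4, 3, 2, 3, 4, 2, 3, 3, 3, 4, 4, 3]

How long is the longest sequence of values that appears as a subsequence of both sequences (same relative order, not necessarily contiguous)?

One common subsequence of length 6: 2 (a #1, b #3), then 2 (a #2, b #6), then 3 (a #5, b #8), then 3 (a #6, b #9), then 4 (a #8, b #10), then 4 (a #9, b #11). The LCS DP gives dp[11][12] = 6, so this is optimal.

6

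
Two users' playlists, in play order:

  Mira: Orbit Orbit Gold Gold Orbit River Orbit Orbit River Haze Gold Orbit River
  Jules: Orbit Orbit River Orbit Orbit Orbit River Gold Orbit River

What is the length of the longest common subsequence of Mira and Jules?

9

Match Orbit [1,1]; then Orbit [2,2]; then Orbit [5,4]; then Orbit [7,5]; then Orbit [8,6]; then River [9,7]; then Gold [11,8]; then Orbit [12,9]; then River [13,10] — 9 songs in the same relative order in both, and the DP table's final entry dp[13][10] is also 9, so no common subsequence is longer.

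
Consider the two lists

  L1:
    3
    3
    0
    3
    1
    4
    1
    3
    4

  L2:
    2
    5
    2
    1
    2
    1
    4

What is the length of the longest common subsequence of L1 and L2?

3

Taking 1 (L1 #5, L2 #4) → 1 (L1 #7, L2 #6) → 4 (L1 #9, L2 #7) gives a common subsequence of length 3, and the DP table's final entry dp[9][7] is also 3, so no common subsequence is longer.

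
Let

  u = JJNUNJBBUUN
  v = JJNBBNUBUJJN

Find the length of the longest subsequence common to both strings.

Match J at u[1]=v[1] → J at u[2]=v[2] → N at u[5]=v[3] → B at u[7]=v[4] → B at u[8]=v[5] → U at u[9]=v[7] → U at u[10]=v[9] → N at u[11]=v[12] — 8 characters in the same relative order in both. Since dp[11][12] = 8, nothing longer is possible.

8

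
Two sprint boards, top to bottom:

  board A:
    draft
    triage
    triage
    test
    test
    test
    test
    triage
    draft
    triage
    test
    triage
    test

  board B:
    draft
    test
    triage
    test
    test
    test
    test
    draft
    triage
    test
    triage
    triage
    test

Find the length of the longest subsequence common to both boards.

One common subsequence of length 11: draft [1,1]; then triage [3,3]; then test [4,4]; then test [5,5]; then test [6,6]; then test [7,7]; then draft [9,8]; then triage [10,9]; then test [11,10]; then triage [12,12]; then test [13,13], and the DP table's final entry dp[13][13] is also 11, so no common subsequence is longer.

11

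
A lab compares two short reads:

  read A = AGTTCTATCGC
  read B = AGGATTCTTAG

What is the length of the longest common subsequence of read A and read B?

Let dp[i][j] be the LCS length of the first i bases of read A and the first j bases of read B. dp[i][j] = dp[i-1][j-1]+1 when the i-th and j-th bases match, else max(dp[i-1][j], dp[i][j-1]).
    ·  A  G  G  A  T  T  C  T  T  A  G
 ·  0  0  0  0  0  0  0  0  0  0  0  0
 A  0  1  1  1  1  1  1  1  1  1  1  1
 G  0  1  2  2  2  2  2  2  2  2  2  2
 T  0  1  2  2  2  3  3  3  3  3  3  3
 T  0  1  2  2  2  3  4  4  4  4  4  4
 C  0  1  2  2  2  3  4  5  5  5  5  5
 T  0  1  2  2  2  3  4  5  6  6  6  6
 A  0  1  2  2  3  3  4  5  6  6  7  7
 T  0  1  2  2  3  4  4  5  6  7  7  7
 C  0  1  2  2  3  4  4  5  6  7  7  7
 G  0  1  2  3  3  4  4  5  6  7  7  8
 C  0  1  2  3  3  4  4  5  6  7  7  8
dp[11][11] = 8. One LCS (by backtracking along matches): AGTTCTAG.

8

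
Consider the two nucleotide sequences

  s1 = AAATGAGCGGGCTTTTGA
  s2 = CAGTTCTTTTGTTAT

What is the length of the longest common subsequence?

Pick A [1,2], T [4,5], C [12,6], T [13,7], T [14,8], T [15,9], T [16,10], G [17,11], A [18,14]; all 9 bases appear in both, in order, and the DP table's final entry dp[18][15] is also 9, so no common subsequence is longer.

9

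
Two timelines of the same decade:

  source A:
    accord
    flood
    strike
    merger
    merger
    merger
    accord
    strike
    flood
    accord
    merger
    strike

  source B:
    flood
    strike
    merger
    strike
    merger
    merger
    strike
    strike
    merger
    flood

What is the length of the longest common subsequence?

7

Match flood at source A[2]=source B[1] → strike at source A[3]=source B[2] → merger at source A[4]=source B[3] → merger at source A[5]=source B[5] → merger at source A[6]=source B[6] → strike at source A[8]=source B[8] → flood at source A[9]=source B[10] — 7 events in the same relative order in both. Since dp[12][10] = 7, nothing longer is possible.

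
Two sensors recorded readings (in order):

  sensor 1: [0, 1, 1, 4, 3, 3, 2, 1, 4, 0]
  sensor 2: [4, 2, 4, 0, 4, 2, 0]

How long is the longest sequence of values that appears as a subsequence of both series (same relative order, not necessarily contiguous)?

4

Pick 0 (sensor 1 #1, sensor 2 #4) → 4 (sensor 1 #4, sensor 2 #5) → 2 (sensor 1 #7, sensor 2 #6) → 0 (sensor 1 #10, sensor 2 #7); all 4 values appear in both, in order. dp[10][7] = 4 confirms this is the maximum.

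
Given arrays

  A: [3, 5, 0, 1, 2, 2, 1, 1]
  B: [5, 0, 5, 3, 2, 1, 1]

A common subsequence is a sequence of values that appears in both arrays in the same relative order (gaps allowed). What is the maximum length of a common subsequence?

Taking 5 at A[2]=B[1], 0 at A[3]=B[2], 2 at A[6]=B[5], 1 at A[7]=B[6], 1 at A[8]=B[7] gives a common subsequence of length 5. Since dp[8][7] = 5, nothing longer is possible.

5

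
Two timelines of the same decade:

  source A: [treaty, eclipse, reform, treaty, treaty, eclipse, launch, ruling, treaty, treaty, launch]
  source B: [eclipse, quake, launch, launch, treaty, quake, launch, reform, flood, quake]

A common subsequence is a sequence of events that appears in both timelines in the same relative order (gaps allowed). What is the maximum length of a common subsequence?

4

Taking eclipse [2,1]; then launch [7,4]; then treaty [9,5]; then launch [11,7] gives a common subsequence of length 4, and the DP table's final entry dp[11][10] is also 4, so no common subsequence is longer.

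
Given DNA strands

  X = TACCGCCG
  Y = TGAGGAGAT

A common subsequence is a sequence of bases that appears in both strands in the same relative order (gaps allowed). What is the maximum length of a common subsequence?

4

Let dp[i][j] be the LCS length of the first i bases of X and the first j bases of Y. dp[i][j] = dp[i-1][j-1]+1 when the i-th and j-th bases match, else max(dp[i-1][j], dp[i][j-1]).
    ·  T  G  A  G  G  A  G  A  T
 ·  0  0  0  0  0  0  0  0  0  0
 T  0  1  1  1  1  1  1  1  1  1
 A  0  1  1  2  2  2  2  2  2  2
 C  0  1  1  2  2  2  2  2  2  2
 C  0  1  1  2  2  2  2  2  2  2
 G  0  1  2  2  3  3  3  3  3  3
 C  0  1  2  2  3  3  3  3  3  3
 C  0  1  2  2  3  3  3  3  3  3
 G  0  1  2  2  3  4  4  4  4  4
dp[8][9] = 4. One LCS (by backtracking along matches): TAGG.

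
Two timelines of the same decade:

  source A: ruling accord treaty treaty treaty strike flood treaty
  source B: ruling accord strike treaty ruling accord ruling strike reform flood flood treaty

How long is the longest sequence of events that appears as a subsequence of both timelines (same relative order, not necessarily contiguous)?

6

One common subsequence of length 6: ruling [1,1], then accord [2,2], then treaty [3,4], then strike [6,8], then flood [7,11], then treaty [8,12]. dp[8][12] = 6 confirms this is the maximum.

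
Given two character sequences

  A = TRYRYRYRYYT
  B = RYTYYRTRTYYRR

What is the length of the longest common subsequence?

Let dp[i][j] be the LCS length of the first i characters of A and the first j characters of B. dp[i][j] = dp[i-1][j-1]+1 when the i-th and j-th characters match, else max(dp[i-1][j], dp[i][j-1]).
    ·  R  Y  T  Y  Y  R  T  R  T  Y  Y  R  R
 ·  0  0  0  0  0  0  0  0  0  0  0  0  0  0
 T  0  0  0  1  1  1  1  1  1  1  1  1  1  1
 R  0  1  1  1  1  1  2  2  2  2  2  2  2  2
 Y  0  1  2  2  2  2  2  2  2  2  3  3  3  3
 R  0  1  2  2  2  2  3  3  3  3  3  3  4  4
 Y  0  1  2  2  3  3  3  3  3  3  4  4  4  4
 R  0  1  2  2  3  3  4  4  4  4  4  4  5  5
 Y  0  1  2  2  3  4  4  4  4  4  5  5  5  5
 R  0  1  2  2  3  4  5  5  5  5  5  5  6  6
 Y  0  1  2  2  3  4  5  5  5  5  6  6  6  6
 Y  0  1  2  2  3  4  5  5  5  5  6  7  7  7
 T  0  1  2  3  3  4  5  6  6  6  6  7  7  7
dp[11][13] = 7. One LCS (by backtracking along matches): TYYRRYY.

7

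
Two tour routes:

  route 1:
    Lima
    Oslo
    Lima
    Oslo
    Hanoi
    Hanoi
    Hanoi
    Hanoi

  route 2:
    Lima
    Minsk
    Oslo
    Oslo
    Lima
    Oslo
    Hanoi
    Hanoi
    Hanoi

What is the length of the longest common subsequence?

7

Pick Lima (route 1 #1, route 2 #1), then Oslo (route 1 #2, route 2 #4), then Lima (route 1 #3, route 2 #5), then Oslo (route 1 #4, route 2 #6), then Hanoi (route 1 #6, route 2 #7), then Hanoi (route 1 #7, route 2 #8), then Hanoi (route 1 #8, route 2 #9); all 7 stops appear in both, in order. Since dp[8][9] = 7, nothing longer is possible.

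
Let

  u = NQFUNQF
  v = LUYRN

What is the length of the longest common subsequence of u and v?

2

Let dp[i][j] be the LCS length of the first i characters of u and the first j characters of v. dp[i][j] = dp[i-1][j-1]+1 when the i-th and j-th characters match, else max(dp[i-1][j], dp[i][j-1]).
    ·  L  U  Y  R  N
 ·  0  0  0  0  0  0
 N  0  0  0  0  0  1
 Q  0  0  0  0  0  1
 F  0  0  0  0  0  1
 U  0  0  1  1  1  1
 N  0  0  1  1  1  2
 Q  0  0  1  1  1  2
 F  0  0  1  1  1  2
dp[7][5] = 2. One LCS (by backtracking along matches): UN.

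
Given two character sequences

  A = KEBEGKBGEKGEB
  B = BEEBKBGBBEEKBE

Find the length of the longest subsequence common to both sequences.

Match E [2,3], then B [3,4], then K [6,5], then B [7,6], then G [8,7], then E [9,11], then K [10,12], then E [12,14] — 8 characters in the same relative order in both. The LCS DP gives dp[13][14] = 8, so this is optimal.

8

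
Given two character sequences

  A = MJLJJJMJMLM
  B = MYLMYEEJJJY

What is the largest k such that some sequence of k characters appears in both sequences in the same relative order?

5

Let dp[i][j] be the LCS length of the first i characters of A and the first j characters of B. dp[i][j] = dp[i-1][j-1]+1 when the i-th and j-th characters match, else max(dp[i-1][j], dp[i][j-1]).
    ·  M  Y  L  M  Y  E  E  J  J  J  Y
 ·  0  0  0  0  0  0  0  0  0  0  0  0
 M  0  1  1  1  1  1  1  1  1  1  1  1
 J  0  1  1  1  1  1  1  1  2  2  2  2
 L  0  1  1  2  2  2  2  2  2  2  2  2
 J  0  1  1  2  2  2  2  2  3  3  3  3
 J  0  1  1  2  2  2  2  2  3  4  4  4
 J  0  1  1  2  2  2  2  2  3  4  5  5
 M  0  1  1  2  3  3  3  3  3  4  5  5
 J  0  1  1  2  3  3  3  3  4  4  5  5
 M  0  1  1  2  3  3  3  3  4  4  5  5
 L  0  1  1  2  3  3  3  3  4  4  5  5
 M  0  1  1  2  3  3  3  3  4  4  5  5
dp[11][11] = 5. One LCS (by backtracking along matches): MLJJJ.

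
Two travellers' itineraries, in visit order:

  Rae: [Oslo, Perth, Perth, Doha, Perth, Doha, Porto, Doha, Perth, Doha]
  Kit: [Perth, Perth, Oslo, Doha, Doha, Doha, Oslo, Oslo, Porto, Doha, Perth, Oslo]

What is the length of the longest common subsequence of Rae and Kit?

7

Match Perth (Rae #2, Kit #1), then Perth (Rae #3, Kit #2), then Doha (Rae #4, Kit #5), then Doha (Rae #6, Kit #6), then Porto (Rae #7, Kit #9), then Doha (Rae #8, Kit #10), then Perth (Rae #9, Kit #11) — 7 stops in the same relative order in both. The LCS DP gives dp[10][12] = 7, so this is optimal.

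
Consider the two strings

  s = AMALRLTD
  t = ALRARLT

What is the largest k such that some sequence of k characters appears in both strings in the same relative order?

Let dp[i][j] be the LCS length of the first i characters of s and the first j characters of t. dp[i][j] = dp[i-1][j-1]+1 when the i-th and j-th characters match, else max(dp[i-1][j], dp[i][j-1]).
    ·  A  L  R  A  R  L  T
 ·  0  0  0  0  0  0  0  0
 A  0  1  1  1  1  1  1  1
 M  0  1  1  1  1  1  1  1
 A  0  1  1  1  2  2  2  2
 L  0  1  2  2  2  2  3  3
 R  0  1  2  3  3  3  3  3
 L  0  1  2  3  3  3  4  4
 T  0  1  2  3  3  3  4  5
 D  0  1  2  3  3  3  4  5
dp[8][7] = 5. One LCS (by backtracking along matches): AARLT.

5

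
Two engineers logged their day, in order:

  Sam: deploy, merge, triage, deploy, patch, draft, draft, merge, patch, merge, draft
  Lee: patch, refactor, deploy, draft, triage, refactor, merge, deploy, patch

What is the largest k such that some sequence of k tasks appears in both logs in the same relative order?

4

One common subsequence of length 4: deploy at Sam[1]=Lee[3] → merge at Sam[2]=Lee[7] → deploy at Sam[4]=Lee[8] → patch at Sam[9]=Lee[9], and the DP table's final entry dp[11][9] is also 4, so no common subsequence is longer.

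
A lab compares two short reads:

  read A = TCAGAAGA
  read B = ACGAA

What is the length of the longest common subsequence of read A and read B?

Let dp[i][j] be the LCS length of the first i bases of read A and the first j bases of read B. dp[i][j] = dp[i-1][j-1]+1 when the i-th and j-th bases match, else max(dp[i-1][j], dp[i][j-1]).
    ·  A  C  G  A  A
 ·  0  0  0  0  0  0
 T  0  0  0  0  0  0
 C  0  0  1  1  1  1
 A  0  1  1  1  2  2
 G  0  1  1  2  2  2
 A  0  1  1  2  3  3
 A  0  1  1  2  3  4
 G  0  1  1  2  3  4
 A  0  1  1  2  3  4
dp[8][5] = 4. One LCS (by backtracking along matches): CGAA.

4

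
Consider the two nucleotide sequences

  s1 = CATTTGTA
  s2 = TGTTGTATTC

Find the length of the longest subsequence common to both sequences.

6

Pick T [3,1], T [4,3], T [5,4], G [6,5], T [7,6], A [8,7]; all 6 bases appear in both, in order. The LCS DP gives dp[8][10] = 6, so this is optimal.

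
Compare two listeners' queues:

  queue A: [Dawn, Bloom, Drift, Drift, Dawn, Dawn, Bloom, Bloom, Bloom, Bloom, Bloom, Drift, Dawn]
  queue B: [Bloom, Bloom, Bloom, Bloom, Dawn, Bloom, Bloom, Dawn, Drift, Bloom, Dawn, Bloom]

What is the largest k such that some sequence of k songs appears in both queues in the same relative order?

8

Pick Bloom [2,1] → Bloom [7,2] → Bloom [8,3] → Bloom [9,4] → Bloom [10,6] → Bloom [11,7] → Drift [12,9] → Dawn [13,11]; all 8 songs appear in both, in order. The LCS DP gives dp[13][12] = 8, so this is optimal.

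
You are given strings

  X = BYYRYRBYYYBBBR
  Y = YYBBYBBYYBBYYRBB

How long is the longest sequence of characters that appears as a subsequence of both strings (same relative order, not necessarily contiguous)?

9

Pick B at X[1]=Y[4], Y at X[2]=Y[5], Y at X[3]=Y[8], Y at X[5]=Y[9], B at X[7]=Y[11], Y at X[8]=Y[12], Y at X[9]=Y[13], B at X[12]=Y[15], B at X[13]=Y[16]; all 9 characters appear in both, in order. The LCS DP gives dp[14][16] = 9, so this is optimal.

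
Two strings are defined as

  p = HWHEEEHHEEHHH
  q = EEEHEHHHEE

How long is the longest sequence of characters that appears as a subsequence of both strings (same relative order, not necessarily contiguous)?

Let dp[i][j] be the LCS length of the first i characters of p and the first j characters of q. dp[i][j] = dp[i-1][j-1]+1 when the i-th and j-th characters match, else max(dp[i-1][j], dp[i][j-1]).
    ·  E  E  E  H  E  H  H  H  E  E
 ·  0  0  0  0  0  0  0  0  0  0  0
 H  0  0  0  0  1  1  1  1  1  1  1
 W  0  0  0  0  1  1  1  1  1  1  1
 H  0  0  0  0  1  1  2  2  2  2  2
 E  0  1  1  1  1  2  2  2  2  3  3
 E  0  1  2  2  2  2  2  2  2  3  4
 E  0  1  2  3  3  3  3  3  3  3  4
 H  0  1  2  3  4  4  4  4  4  4  4
 H  0  1  2  3  4  4  5  5  5  5  5
 E  0  1  2  3  4  5  5  5  5  6  6
 E  0  1  2  3  4  5  5  5  5  6  7
 H  0  1  2  3  4  5  6  6  6  6  7
 H  0  1  2  3  4  5  6  7  7  7  7
 H  0  1  2  3  4  5  6  7  8  8  8
dp[13][10] = 8. One LCS (by backtracking along matches): EEEHEHHH.

8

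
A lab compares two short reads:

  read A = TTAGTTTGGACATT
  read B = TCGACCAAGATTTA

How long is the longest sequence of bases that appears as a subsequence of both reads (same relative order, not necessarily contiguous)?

Match T (read A #1, read B #1) → A (read A #3, read B #8) → G (read A #4, read B #9) → T (read A #5, read B #11) → T (read A #6, read B #12) → T (read A #7, read B #13) → A (read A #12, read B #14) — 7 bases in the same relative order in both. The LCS DP gives dp[14][14] = 7, so this is optimal.

7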